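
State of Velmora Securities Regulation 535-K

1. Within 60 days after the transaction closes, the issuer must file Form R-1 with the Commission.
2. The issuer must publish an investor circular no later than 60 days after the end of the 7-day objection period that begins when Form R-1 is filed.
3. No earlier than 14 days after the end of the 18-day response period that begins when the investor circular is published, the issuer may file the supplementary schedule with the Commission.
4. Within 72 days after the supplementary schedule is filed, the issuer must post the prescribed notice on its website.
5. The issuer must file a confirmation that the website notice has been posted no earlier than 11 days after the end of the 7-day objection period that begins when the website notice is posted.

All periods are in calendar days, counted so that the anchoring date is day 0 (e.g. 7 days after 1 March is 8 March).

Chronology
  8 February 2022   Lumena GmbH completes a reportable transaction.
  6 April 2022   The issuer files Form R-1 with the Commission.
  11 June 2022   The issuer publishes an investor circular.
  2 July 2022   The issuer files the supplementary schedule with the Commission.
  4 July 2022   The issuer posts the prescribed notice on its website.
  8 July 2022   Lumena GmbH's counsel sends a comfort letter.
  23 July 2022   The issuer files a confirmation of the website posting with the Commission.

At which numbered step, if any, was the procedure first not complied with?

Step 3

Step 1 — counting 60 days from 8 February 2022 (when the transaction closes) gives a deadline of 9 April 2022; completed 6 April 2022, before the deadline.
Step 2 — counting 60 days from 13 April 2022 (end of the 7-day objection period, which began when Form R-1 is filed on 6 April 2022) gives a deadline of 12 June 2022; done 11 June 2022 — timely.
Step 3 — must wait 14 days from 29 June 2022 (end of the 18-day response period, which began when the investor circular is published on 11 June 2022), so not before 13 July 2022; done 2 July 2022 — 11 days too early.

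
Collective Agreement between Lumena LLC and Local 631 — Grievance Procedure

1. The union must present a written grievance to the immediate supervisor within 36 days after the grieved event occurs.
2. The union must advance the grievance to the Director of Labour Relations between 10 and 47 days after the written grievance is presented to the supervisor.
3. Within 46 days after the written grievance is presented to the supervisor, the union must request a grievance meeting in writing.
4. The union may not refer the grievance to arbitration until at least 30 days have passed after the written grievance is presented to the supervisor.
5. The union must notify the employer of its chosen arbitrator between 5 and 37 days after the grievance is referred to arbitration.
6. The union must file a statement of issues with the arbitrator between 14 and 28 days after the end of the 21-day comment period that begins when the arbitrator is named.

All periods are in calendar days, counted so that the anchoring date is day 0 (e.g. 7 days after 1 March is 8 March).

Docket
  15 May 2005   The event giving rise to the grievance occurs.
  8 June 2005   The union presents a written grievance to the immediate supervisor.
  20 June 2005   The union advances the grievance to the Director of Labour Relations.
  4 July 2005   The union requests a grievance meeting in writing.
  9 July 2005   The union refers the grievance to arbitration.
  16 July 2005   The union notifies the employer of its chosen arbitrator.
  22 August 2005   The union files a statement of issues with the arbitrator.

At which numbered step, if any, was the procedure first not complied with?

(1) due by 15 May 2005 + 36 days = 20 June 2005; completed 8 June 2005, before the deadline.
(2) the permitted window runs from 8 June 2005 + 10 = 18 June 2005 to 8 June 2005 + 47 = 25 July 2005; 20 June 2005 falls inside that range.
(3) due by 8 June 2005 + 46 days = 24 July 2005; done 4 July 2005 — timely.
(4) permitted from 8 June 2005 + 30 days = 8 July 2005 onward; 9 July 2005 is on or after that date.
(5) the permitted window runs from 9 July 2005 + 5 = 14 July 2005 to 9 July 2005 + 37 = 15 August 2005; 16 July 2005 falls inside that range.
(6) the permitted window runs from 6 August 2005 + 14 = 20 August 2005 to 6 August 2005 + 28 = 3 September 2005; done 22 August 2005 — within the window.

None — every step was satisfied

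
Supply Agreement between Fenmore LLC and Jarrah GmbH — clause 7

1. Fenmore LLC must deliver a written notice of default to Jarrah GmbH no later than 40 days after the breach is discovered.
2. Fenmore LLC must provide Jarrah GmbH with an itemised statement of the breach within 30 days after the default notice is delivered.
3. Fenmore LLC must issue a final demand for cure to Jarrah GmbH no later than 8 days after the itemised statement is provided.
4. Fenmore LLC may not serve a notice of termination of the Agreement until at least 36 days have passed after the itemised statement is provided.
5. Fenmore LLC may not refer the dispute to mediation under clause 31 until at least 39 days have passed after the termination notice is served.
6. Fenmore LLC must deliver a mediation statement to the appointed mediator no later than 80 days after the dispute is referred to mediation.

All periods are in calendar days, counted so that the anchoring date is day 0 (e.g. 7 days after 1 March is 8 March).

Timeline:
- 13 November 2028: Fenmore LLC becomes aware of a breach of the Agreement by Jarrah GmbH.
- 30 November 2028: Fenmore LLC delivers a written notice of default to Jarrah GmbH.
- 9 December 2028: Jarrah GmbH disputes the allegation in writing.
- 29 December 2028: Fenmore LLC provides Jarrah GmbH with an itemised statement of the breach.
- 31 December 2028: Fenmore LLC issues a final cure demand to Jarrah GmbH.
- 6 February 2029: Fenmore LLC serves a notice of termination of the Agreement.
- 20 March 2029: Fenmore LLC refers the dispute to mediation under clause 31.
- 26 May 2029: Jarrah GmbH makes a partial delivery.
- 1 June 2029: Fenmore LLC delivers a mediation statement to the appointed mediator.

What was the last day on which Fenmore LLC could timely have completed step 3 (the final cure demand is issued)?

6 January 2029

Step 3 runs from 29 December 2028, when the itemised statement is provided. 8 days after 29 December 2028 is 6 January 2029.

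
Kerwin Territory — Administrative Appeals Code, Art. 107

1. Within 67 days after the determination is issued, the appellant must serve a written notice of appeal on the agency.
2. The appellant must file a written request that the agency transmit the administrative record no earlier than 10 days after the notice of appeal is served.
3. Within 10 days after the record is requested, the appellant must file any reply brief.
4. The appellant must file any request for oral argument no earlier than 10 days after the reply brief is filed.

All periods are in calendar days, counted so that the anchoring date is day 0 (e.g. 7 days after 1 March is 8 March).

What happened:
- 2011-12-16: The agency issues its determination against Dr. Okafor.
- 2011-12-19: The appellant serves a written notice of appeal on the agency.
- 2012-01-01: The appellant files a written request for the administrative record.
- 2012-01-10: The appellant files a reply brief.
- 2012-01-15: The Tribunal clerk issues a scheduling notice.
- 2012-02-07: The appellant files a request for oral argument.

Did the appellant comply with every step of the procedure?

Step 1 — counting 67 days from 2011-12-16 (when the determination is issued) gives a deadline of 2012-02-21; done 2011-12-19 — timely.
Step 2 — must wait 10 days from 2011-12-19 (when the notice of appeal is served), so not before 2011-12-29; done 2012-01-01, after the minimum wait.
Step 3 — counting 10 days from 2012-01-01 (when the record is requested) gives a deadline of 2012-01-11; 2012-01-10 is within that limit.
Step 4 — must wait 10 days from 2012-01-10 (when the reply brief is filed), so not before 2012-01-20; done 2012-02-07 — permitted.

Yes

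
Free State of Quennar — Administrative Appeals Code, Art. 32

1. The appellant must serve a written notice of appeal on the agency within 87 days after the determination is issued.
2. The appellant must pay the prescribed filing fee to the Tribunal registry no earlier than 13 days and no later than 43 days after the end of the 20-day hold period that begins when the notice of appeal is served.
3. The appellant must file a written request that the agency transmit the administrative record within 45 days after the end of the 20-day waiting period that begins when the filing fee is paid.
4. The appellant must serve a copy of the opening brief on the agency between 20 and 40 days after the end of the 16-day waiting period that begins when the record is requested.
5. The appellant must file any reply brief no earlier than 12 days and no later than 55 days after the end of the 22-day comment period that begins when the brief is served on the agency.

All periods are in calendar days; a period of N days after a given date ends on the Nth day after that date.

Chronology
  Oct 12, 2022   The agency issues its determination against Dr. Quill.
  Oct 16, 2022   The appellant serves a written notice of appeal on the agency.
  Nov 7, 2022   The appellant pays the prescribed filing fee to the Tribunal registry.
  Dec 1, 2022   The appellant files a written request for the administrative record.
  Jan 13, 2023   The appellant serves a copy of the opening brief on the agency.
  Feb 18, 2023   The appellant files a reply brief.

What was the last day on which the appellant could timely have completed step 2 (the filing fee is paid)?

Dec 18, 2022

The notice of appeal is served on Oct 16, 2022; the 20-day hold period therefore ends Nov 5, 2022, and step 2 runs from that date. The window is 13–43 days after Nov 5, 2022; it closes on Dec 18, 2022.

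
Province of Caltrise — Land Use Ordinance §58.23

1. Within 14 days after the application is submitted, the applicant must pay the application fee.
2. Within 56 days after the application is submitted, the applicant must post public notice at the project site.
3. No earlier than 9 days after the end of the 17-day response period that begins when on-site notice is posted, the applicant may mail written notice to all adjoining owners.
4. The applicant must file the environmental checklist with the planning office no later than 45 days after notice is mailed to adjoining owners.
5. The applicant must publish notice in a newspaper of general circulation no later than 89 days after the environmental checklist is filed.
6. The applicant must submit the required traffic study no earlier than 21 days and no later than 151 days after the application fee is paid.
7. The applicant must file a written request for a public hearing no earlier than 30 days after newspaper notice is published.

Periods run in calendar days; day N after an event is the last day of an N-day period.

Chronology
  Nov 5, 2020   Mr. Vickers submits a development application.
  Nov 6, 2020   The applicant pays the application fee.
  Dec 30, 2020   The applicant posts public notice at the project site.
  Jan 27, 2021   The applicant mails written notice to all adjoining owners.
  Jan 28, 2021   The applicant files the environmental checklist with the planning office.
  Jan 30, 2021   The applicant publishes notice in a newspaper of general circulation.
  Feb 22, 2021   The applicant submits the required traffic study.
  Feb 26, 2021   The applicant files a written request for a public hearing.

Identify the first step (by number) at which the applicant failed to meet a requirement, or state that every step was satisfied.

(1) due by Nov 5, 2020 + 14 days = Nov 19, 2020; done Nov 6, 2020 — timely.
(2) due by Nov 5, 2020 + 56 days = Dec 31, 2020; Dec 30, 2020 is within that limit.
(3) permitted from Jan 16, 2021 + 9 days = Jan 25, 2021 onward; done Jan 27, 2021, after the minimum wait.
(4) due by Jan 27, 2021 + 45 days = Mar 13, 2021; done Jan 28, 2021 — timely.
(5) due by Jan 28, 2021 + 89 days = Apr 27, 2021; completed Jan 30, 2021, before the deadline.
(6) the permitted window runs from Nov 6, 2020 + 21 = Nov 27, 2020 to Nov 6, 2020 + 151 = Apr 6, 2021; done Feb 22, 2021, which is between those dates.
(7) permitted from Jan 30, 2021 + 30 days = Mar 1, 2021 onward; done Feb 26, 2021 — 3 days too early.
That is the first point of non-compliance.

Step 7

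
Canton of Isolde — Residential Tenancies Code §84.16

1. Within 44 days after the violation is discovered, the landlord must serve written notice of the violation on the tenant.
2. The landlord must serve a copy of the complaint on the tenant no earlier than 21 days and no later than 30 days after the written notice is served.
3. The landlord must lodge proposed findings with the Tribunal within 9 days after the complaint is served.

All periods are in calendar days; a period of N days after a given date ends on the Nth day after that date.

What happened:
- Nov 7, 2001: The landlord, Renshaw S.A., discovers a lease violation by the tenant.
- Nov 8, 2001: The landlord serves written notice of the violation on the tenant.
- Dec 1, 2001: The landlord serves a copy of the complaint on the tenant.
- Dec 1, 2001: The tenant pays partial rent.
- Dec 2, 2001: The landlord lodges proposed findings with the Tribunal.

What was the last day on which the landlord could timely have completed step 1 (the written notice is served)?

Step 1 runs from Nov 7, 2001, when the violation is discovered. 44 days after Nov 7, 2001 is Dec 21, 2001.

Dec 21, 2001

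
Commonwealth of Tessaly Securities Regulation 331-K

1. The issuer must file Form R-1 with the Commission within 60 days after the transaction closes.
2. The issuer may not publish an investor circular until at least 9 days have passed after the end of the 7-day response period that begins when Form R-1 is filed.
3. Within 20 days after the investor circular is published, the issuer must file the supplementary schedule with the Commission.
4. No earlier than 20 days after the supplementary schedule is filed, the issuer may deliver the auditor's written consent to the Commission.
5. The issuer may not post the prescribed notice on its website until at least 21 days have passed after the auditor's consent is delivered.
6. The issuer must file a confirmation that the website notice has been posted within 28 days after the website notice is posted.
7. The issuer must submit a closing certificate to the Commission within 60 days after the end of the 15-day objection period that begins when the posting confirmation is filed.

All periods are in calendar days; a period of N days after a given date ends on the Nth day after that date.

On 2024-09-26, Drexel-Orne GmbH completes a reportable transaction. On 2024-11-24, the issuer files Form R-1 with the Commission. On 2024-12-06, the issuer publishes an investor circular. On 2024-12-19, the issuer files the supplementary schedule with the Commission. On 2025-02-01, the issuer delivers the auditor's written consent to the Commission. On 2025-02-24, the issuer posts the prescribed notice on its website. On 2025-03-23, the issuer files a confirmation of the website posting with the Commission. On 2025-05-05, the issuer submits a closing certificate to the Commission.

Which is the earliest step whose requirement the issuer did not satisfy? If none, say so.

Step 1 — counting 60 days from 2024-09-26 (when the transaction closes) gives a deadline of 2024-11-25; done 2024-11-24 — timely.
Step 2 — must wait 9 days from 2024-12-01 (end of the 7-day response period, which began when Form R-1 is filed on 2024-11-24), so not before 2024-12-10; acted on 2024-12-06, 4 days prematurely.

Step 2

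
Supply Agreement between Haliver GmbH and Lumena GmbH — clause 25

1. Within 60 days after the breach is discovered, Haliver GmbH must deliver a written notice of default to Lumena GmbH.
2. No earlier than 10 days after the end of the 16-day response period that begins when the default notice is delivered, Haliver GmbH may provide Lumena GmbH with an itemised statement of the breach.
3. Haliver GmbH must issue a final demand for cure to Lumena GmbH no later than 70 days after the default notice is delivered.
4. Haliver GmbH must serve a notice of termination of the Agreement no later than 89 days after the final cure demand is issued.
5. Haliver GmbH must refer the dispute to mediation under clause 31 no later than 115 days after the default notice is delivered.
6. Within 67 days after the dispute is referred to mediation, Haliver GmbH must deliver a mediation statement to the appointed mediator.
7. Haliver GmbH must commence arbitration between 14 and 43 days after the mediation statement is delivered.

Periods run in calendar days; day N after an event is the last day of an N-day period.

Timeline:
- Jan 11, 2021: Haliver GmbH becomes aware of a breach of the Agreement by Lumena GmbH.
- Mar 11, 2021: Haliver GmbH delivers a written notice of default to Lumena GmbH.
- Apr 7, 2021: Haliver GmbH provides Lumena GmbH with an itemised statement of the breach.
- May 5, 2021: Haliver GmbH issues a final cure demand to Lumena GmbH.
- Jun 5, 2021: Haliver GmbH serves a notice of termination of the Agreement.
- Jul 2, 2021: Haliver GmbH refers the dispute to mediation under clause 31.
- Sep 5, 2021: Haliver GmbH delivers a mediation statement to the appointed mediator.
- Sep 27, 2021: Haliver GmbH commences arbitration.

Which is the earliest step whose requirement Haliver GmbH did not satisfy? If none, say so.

Step 1 — counting 60 days from Jan 11, 2021 (when the breach is discovered) gives a deadline of Mar 12, 2021; completed Mar 11, 2021, before the deadline.
Step 2 — must wait 10 days from Mar 27, 2021 (end of the 16-day response period, which began when the default notice is delivered on Mar 11, 2021), so not before Apr 6, 2021; done Apr 7, 2021 — permitted.
Step 3 — counting 70 days from Mar 11, 2021 (when the default notice is delivered) gives a deadline of May 20, 2021; completed May 5, 2021, before the deadline.
Step 4 — counting 89 days from May 5, 2021 (when the final cure demand is issued) gives a deadline of Aug 2, 2021; completed Jun 5, 2021, before the deadline.
Step 5 — counting 115 days from Mar 11, 2021 (when the default notice is delivered) gives a deadline of Jul 4, 2021; Jul 2, 2021 is within that limit.
Step 6 — counting 67 days from Jul 2, 2021 (when the dispute is referred to mediation) gives a deadline of Sep 7, 2021; completed Sep 5, 2021, before the deadline.
Step 7 — 14 and 43 days from Sep 5, 2021 (when the mediation statement is delivered) are Sep 19, 2021 and Oct 18, 2021 respectively; Sep 27, 2021 falls inside that range.

None — every step was satisfied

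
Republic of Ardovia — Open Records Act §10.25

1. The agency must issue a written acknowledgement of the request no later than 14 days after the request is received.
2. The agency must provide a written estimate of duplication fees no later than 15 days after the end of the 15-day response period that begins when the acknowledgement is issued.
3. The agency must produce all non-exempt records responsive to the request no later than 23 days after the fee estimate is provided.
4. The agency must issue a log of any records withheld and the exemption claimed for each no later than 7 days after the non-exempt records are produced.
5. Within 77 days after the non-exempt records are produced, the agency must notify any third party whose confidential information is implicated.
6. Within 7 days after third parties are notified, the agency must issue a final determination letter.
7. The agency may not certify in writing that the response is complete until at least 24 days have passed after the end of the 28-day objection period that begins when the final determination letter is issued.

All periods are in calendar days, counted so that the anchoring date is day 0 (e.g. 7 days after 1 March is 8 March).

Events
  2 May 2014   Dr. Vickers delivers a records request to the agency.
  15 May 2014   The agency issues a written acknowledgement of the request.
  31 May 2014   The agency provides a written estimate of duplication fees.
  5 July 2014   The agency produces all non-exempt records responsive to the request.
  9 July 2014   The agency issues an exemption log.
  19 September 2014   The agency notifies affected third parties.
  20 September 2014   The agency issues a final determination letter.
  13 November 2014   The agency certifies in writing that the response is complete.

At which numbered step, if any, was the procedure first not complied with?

(1) due by 2 May 2014 + 14 days = 16 May 2014; completed 15 May 2014, before the deadline.
(2) due by 30 May 2014 + 15 days = 14 June 2014; completed 31 May 2014, before the deadline.
(3) due by 31 May 2014 + 23 days = 23 June 2014; 5 July 2014 misses that deadline by 12 days.
No need to go further; step 3 was not satisfied.

Step 3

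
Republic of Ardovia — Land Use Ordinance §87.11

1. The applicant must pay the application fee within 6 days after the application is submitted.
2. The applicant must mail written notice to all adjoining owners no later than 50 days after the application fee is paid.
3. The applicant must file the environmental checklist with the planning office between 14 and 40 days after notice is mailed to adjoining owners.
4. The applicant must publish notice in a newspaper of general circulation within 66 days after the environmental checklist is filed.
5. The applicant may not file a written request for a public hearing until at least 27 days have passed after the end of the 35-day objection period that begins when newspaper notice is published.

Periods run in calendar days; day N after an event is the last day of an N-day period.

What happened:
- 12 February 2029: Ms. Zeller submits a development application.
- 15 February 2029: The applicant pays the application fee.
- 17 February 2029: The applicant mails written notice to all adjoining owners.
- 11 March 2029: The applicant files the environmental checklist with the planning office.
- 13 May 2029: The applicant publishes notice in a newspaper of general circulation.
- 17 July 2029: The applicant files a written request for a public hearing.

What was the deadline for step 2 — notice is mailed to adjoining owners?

6 April 2029

Step 2 runs from 15 February 2029, when the application fee is paid. 50 days after 15 February 2029 is 6 April 2029.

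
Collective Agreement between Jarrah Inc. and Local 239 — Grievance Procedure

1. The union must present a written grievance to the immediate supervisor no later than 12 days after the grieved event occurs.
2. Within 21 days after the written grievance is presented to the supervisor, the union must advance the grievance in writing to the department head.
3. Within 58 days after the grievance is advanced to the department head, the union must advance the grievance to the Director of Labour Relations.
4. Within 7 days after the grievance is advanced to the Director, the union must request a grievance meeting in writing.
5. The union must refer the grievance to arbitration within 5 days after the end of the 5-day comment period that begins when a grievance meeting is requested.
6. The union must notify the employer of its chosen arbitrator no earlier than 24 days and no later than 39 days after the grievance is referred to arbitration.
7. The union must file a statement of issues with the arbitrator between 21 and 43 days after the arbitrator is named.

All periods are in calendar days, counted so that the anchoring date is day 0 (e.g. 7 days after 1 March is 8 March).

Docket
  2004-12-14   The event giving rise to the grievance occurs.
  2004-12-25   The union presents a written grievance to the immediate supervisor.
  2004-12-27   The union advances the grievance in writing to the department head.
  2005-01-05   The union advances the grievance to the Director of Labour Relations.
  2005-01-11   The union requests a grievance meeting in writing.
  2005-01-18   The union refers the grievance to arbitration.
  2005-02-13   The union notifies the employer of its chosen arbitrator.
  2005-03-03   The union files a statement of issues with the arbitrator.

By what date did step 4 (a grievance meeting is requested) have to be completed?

Step 4 runs from 2005-01-05, when the grievance is advanced to the Director. 7 days after 2005-01-05 is 2005-01-12.

2005-01-12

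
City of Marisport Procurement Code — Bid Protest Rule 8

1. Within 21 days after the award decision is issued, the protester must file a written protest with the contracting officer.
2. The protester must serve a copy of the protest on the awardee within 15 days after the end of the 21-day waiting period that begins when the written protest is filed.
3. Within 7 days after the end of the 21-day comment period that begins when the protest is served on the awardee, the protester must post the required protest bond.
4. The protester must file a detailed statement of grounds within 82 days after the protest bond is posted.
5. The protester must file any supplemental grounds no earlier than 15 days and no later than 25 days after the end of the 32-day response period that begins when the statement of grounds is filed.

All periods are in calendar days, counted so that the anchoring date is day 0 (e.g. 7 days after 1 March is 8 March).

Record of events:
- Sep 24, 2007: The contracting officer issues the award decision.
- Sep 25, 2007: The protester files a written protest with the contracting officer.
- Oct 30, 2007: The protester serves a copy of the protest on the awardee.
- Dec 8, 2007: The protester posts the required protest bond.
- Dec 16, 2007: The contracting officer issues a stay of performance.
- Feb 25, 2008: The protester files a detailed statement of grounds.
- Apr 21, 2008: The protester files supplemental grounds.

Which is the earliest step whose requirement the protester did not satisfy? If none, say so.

Step 1: 21 days after Sep 24, 2007 (when the award decision is issued) is Oct 15, 2007; Sep 25, 2007 is within that limit.
Step 2: 15 days after Oct 16, 2007 (end of the 21-day waiting period, which began when the written protest is filed on Sep 25, 2007) is Oct 31, 2007; completed Oct 30, 2007, before the deadline.
Step 3: 7 days after Nov 20, 2007 (end of the 21-day comment period, which began when the protest is served on the awardee on Oct 30, 2007) is Nov 27, 2007; not done until Dec 8, 2007, 11 days after the deadline.
The procedure was therefore not followed at step 3.

Step 3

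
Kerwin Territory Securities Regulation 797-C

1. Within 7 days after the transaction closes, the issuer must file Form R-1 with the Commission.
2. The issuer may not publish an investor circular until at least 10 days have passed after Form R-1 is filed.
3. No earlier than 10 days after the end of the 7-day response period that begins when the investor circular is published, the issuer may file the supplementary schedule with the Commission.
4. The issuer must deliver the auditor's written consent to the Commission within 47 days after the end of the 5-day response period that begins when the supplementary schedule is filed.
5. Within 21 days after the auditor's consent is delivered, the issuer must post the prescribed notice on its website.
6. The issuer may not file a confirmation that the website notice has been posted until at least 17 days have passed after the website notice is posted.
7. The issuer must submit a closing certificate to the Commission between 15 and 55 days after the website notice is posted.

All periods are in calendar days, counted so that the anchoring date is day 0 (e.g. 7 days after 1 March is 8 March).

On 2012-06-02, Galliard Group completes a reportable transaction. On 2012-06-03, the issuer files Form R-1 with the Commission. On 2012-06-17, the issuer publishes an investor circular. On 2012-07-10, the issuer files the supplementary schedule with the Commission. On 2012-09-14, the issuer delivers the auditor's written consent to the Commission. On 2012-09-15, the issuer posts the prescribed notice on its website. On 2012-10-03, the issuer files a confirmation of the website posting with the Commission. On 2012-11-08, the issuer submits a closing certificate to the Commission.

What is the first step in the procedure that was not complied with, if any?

Step 4

Step 1: 7 days after 2012-06-02 (when the transaction closes) is 2012-06-09; done 2012-06-03 — timely.
Step 2: the earliest permitted date is 10 days after 2012-06-03 (when Form R-1 is filed), i.e. 2012-06-13; 2012-06-17 is on or after that date.
Step 3: the earliest permitted date is 10 days after 2012-06-24 (end of the 7-day response period, which began when the investor circular is published on 2012-06-17), i.e. 2012-07-04; done 2012-07-10, after the minimum wait.
Step 4: 47 days after 2012-07-15 (end of the 5-day response period, which began when the supplementary schedule is filed on 2012-07-10) is 2012-08-31; 2012-09-14 misses that deadline by 14 days.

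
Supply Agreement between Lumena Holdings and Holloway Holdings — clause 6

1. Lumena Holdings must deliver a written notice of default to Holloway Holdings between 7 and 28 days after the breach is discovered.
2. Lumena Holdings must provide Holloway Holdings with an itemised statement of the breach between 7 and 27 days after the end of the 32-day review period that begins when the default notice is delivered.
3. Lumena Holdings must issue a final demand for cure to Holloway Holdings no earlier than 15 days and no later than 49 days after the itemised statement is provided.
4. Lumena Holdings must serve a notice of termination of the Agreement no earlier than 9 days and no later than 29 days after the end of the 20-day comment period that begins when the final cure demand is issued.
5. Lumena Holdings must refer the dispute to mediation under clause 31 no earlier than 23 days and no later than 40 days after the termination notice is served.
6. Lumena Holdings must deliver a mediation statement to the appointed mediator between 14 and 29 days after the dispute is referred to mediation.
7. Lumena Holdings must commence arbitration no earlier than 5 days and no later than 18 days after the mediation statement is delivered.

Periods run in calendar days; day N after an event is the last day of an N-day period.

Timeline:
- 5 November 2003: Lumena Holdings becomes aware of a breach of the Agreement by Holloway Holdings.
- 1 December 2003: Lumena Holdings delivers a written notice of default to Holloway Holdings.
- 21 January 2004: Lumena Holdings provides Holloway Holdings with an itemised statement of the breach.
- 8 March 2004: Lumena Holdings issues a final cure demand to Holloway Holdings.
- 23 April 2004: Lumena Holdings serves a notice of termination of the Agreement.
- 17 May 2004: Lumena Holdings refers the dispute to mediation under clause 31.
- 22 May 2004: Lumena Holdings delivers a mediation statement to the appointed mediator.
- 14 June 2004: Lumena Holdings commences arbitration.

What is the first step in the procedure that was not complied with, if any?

Step 1: the window is 7–28 days after 5 November 2003 (when the breach is discovered), so 12 November 2003 through 3 December 2003; done 1 December 2003 — within the window.
Step 2: the window is 7–27 days after 2 January 2004 (end of the 32-day review period, which began when the default notice is delivered on 1 December 2003), so 9 January 2004 through 29 January 2004; done 21 January 2004 — within the window.
Step 3: the window is 15–49 days after 21 January 2004 (when the itemised statement is provided), so 5 February 2004 through 10 March 2004; done 8 March 2004 — within the window.
Step 4: the window is 9–29 days after 28 March 2004 (end of the 20-day comment period, which began when the final cure demand is issued on 8 March 2004), so 6 April 2004 through 26 April 2004; 23 April 2004 falls inside that range.
Step 5: the window is 23–40 days after 23 April 2004 (when the termination notice is served), so 16 May 2004 through 2 June 2004; done 17 May 2004 — within the window.
Step 6: the window is 14–29 days after 17 May 2004 (when the dispute is referred to mediation), so 31 May 2004 through 15 June 2004; done 22 May 2004 — 9 days before the window opened.
The procedure was therefore not followed at step 6.

Step 6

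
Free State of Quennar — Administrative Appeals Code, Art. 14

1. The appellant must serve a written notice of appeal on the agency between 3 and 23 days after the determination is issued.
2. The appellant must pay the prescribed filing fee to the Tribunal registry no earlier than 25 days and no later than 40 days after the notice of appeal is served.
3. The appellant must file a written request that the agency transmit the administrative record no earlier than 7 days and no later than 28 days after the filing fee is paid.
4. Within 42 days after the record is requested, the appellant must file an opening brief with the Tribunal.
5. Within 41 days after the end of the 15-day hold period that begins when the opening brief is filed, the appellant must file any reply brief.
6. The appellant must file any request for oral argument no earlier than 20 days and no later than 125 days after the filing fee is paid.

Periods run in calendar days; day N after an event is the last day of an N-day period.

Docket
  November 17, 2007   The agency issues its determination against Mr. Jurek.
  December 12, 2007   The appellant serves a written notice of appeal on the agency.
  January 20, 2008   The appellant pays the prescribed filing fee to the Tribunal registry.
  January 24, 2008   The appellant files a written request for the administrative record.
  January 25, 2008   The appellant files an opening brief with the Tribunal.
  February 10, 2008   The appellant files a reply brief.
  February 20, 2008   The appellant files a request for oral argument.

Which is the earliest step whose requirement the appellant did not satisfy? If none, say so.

Step 1: the window is 3–23 days after November 17, 2007 (when the determination is issued), so November 20, 2007 through December 10, 2007; done December 12, 2007 — 2 days after the window closed.

Step 1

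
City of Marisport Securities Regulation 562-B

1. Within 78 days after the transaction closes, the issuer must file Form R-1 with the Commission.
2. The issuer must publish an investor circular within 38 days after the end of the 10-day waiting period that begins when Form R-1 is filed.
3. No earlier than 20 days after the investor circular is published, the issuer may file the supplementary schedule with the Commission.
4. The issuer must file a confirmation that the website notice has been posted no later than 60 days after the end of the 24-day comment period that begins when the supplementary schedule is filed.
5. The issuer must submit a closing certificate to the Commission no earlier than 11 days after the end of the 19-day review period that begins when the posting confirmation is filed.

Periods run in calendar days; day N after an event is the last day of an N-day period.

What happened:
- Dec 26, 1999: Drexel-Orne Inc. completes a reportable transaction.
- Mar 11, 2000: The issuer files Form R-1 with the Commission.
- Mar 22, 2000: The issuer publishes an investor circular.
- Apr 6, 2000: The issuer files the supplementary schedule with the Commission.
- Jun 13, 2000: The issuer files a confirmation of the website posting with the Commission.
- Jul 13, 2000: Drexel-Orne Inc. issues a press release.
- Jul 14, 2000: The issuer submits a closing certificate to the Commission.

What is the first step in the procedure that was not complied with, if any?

Step 1 — counting 78 days from Dec 26, 1999 (when the transaction closes) gives a deadline of Mar 13, 2000; done Mar 11, 2000 — timely.
Step 2 — counting 38 days from Mar 21, 2000 (end of the 10-day waiting period, which began when Form R-1 is filed on Mar 11, 2000) gives a deadline of Apr 28, 2000; Mar 22, 2000 is within that limit.
Step 3 — must wait 20 days from Mar 22, 2000 (when the investor circular is published), so not before Apr 11, 2000; done Apr 6, 2000 — 5 days too early.
No need to go further; step 3 was not satisfied.

Step 3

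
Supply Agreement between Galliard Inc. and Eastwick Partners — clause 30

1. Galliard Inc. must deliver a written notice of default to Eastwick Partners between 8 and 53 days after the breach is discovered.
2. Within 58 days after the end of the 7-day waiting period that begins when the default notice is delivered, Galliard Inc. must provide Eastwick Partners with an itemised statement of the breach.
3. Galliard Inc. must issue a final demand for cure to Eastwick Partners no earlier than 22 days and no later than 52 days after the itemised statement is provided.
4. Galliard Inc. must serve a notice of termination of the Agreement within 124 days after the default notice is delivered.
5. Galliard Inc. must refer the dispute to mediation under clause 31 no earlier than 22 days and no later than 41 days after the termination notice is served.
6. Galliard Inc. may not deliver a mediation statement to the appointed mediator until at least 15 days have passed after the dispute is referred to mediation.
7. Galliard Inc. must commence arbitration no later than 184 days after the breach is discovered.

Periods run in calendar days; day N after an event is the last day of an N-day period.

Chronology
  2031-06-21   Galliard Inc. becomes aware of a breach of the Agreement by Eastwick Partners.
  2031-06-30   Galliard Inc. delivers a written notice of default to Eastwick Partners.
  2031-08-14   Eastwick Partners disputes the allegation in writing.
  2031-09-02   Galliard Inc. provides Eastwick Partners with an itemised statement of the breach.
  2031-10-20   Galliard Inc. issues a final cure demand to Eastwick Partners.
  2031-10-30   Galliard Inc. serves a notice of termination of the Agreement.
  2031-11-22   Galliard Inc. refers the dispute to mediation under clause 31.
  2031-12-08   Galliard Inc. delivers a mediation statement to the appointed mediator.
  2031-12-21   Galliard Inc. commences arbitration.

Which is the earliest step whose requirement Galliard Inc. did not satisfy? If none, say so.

Step 1 — 8 and 53 days from 2031-06-21 (when the breach is discovered) are 2031-06-29 and 2031-08-13 respectively; done 2031-06-30 — within the window.
Step 2 — counting 58 days from 2031-07-07 (end of the 7-day waiting period, which began when the default notice is delivered on 2031-06-30) gives a deadline of 2031-09-03; completed 2031-09-02, before the deadline.
Step 3 — 22 and 52 days from 2031-09-02 (when the itemised statement is provided) are 2031-09-24 and 2031-10-24 respectively; 2031-10-20 falls inside that range.
Step 4 — counting 124 days from 2031-06-30 (when the default notice is delivered) gives a deadline of 2031-11-01; 2031-10-30 is within that limit.
Step 5 — 22 and 41 days from 2031-10-30 (when the termination notice is served) are 2031-11-21 and 2031-12-10 respectively; done 2031-11-22 — within the window.
Step 6 — must wait 15 days from 2031-11-22 (when the dispute is referred to mediation), so not before 2031-12-07; done 2031-12-08 — permitted.
Step 7 — counting 184 days from 2031-06-21 (when the breach is discovered) gives a deadline of 2031-12-22; 2031-12-21 is within that limit.

None — every step was satisfied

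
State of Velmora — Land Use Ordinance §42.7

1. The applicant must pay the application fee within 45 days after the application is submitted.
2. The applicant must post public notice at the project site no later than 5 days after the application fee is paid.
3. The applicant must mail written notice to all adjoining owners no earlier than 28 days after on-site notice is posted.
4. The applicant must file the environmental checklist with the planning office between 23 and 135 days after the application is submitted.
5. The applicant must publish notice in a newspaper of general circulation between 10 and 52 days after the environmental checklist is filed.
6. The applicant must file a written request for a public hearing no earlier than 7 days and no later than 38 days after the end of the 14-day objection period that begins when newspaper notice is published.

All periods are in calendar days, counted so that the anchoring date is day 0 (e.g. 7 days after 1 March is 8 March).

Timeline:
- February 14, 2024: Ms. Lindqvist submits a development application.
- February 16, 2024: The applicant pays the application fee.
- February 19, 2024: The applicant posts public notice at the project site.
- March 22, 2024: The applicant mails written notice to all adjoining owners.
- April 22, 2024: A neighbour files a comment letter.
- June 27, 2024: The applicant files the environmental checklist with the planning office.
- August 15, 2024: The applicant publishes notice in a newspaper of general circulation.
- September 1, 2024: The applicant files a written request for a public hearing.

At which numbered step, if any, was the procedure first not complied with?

Step 6

Step 1: 45 days after February 14, 2024 (when the application is submitted) is March 30, 2024; done February 16, 2024 — timely.
Step 2: 5 days after February 16, 2024 (when the application fee is paid) is February 21, 2024; done February 19, 2024 — timely.
Step 3: the earliest permitted date is 28 days after February 19, 2024 (when on-site notice is posted), i.e. March 18, 2024; done March 22, 2024, after the minimum wait.
Step 4: the window is 23–135 days after February 14, 2024 (when the application is submitted), so March 8, 2024 through June 28, 2024; June 27, 2024 falls inside that range.
Step 5: the window is 10–52 days after June 27, 2024 (when the environmental checklist is filed), so July 7, 2024 through August 18, 2024; done August 15, 2024, which is between those dates.
Step 6: the window is 7–38 days after August 29, 2024 (end of the 14-day objection period, which began when newspaper notice is published on August 15, 2024), so September 5, 2024 through October 6, 2024; done September 1, 2024 — 4 days before the window opened.
Later steps need not be reached.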